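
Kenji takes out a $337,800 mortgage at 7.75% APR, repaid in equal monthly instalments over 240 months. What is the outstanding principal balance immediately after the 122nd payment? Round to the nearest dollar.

$228,507

With monthly rate i = 7.75%/12 = 0.0064583, the balance after k of n payments is P · [(1+i)^n − (1+i)^k] / [(1+i)^n − 1].
(1+0.0064583)^240 = 4.68804775 and (1+0.0064583)^122 = 2.19324735, so the balance is 337,800 × (4.68804775 − 2.19324735) / (4.68804775 − 1) = $228,506.69.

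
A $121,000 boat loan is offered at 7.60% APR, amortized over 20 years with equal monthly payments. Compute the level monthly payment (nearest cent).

$982.18

At 7.60% the monthly rate is 0.0063333, so the payment is 121,000 × 0.0063333 / (1 − 1.0063333^−240) = $982.18.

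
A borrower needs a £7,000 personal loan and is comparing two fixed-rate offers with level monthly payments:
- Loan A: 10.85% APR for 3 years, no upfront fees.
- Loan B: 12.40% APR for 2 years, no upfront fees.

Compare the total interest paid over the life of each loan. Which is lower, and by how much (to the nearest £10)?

Loan B by £290

Loan A: monthly rate = 10.85%/12 = 0.0090417; payment = 7,000 × 0.0090417 / (1 − (1+0.0090417)^−36) = £228.67.
Total interest on Loan A = 36 × £228.67 − £7,000 = £1,232.12.
Loan B: monthly rate = 12.4%/12 = 0.0103333; payment = 7,000 × 0.0103333 / (1 − (1+0.0103333)^−24) = £330.82.
Total interest on Loan B = 24 × £330.82 − £7,000 = £939.68.
Loan B is lower by £292.44.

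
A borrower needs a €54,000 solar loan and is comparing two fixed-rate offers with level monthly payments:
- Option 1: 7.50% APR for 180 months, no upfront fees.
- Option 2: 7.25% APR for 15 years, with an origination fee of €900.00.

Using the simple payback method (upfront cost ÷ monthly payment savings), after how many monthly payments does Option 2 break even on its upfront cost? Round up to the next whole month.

118 months

Option 1: at 7.50% the monthly rate is 0.0062500, so the payment is 54,000 × 0.0062500 / (1 − 1.0062500^−180) = €500.59.
Option 2: at 7.25% the monthly rate is 0.0060417, so the payment is 54,000 × 0.0060417 / (1 − 1.0060417^−180) = €492.95.
Monthly savings = €500.59 − €492.95 = €7.64.
Break-even = €900.00 / €7.64 = 117.80 → 118 months.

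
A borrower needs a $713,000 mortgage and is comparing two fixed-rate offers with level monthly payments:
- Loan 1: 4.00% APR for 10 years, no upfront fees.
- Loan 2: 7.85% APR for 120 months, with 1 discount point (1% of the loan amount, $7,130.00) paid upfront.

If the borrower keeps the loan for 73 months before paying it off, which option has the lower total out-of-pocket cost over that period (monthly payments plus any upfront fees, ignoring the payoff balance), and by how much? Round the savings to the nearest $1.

Loan 1 by $107,539

Loan 1: monthly rate = 4%/12 = 0.0033333; payment = 713,000 × 0.0033333 / (1 − (1+0.0033333)^−120) = $7,218.78.
Loan 2: at 7.85% the monthly rate is 0.0065417, so the payment is 713,000 × 0.0065417 / (1 − 1.0065417^−120) = $8,594.25.
Over 73 months: Loan 1 costs 73 × $7,218.78 = $526,970.94; Loan 2 costs 73 × $8,594.25 + $7,130.00 = $634,510.25.
Loan 1 is cheaper by $634,510.25 − $526,970.94 = $107,539.31.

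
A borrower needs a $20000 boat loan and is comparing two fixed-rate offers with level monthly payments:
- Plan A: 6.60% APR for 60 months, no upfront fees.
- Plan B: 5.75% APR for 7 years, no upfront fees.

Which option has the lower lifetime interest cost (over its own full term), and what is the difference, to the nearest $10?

Plan A: at 6.60% the monthly rate is 0.0055000, so the payment is 20,000 × 0.0055000 / (1 − 1.0055000^−60) = $392.26.
Total interest on Plan A = 60 × $392.26 − $20,000 = $3,535.60.
Plan B: monthly rate = 5.75%/12 = 0.0047917; payment = 20,000 × 0.0047917 / (1 − (1+0.0047917)^−84) = $289.78.
Total interest on Plan B = 84 × $289.78 − $20,000 = $4,341.52.
Plan A is lower by $805.92.

Plan A by $810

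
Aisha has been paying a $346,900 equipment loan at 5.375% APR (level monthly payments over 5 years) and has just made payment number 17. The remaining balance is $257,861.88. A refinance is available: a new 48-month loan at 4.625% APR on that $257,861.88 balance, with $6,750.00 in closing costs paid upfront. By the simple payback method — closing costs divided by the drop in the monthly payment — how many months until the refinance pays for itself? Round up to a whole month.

Current payment = 346,900 × 5.375%/12 / (1 − (1+0.0044792)^−60) = $6,606.20.
Refinanced payment = 257,861.88 × 0.0038542 / (1 − (1+0.0038542)^−48) = $5,894.67.
Monthly savings = $6,606.20 − $5,894.67 = $711.53.
Break-even = $6,750.00 / $711.53 = 9.49 → 10 months.

10 months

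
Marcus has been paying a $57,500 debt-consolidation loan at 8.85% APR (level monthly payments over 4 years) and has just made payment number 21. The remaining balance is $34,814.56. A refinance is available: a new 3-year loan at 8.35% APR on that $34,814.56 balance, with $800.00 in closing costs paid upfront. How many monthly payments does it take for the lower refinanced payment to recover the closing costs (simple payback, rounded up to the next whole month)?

3 months

Current payment = 57,500 × 8.85%/12 / (1 − (1+0.0073750)^−48) = $1,426.80.
Refinanced payment = 34,814.56 × 0.0069583 / (1 − (1+0.0069583)^−36) = $1,096.59.
Monthly savings = $1,426.80 − $1,096.59 = $330.21.
Break-even = $800.00 / $330.21 = 2.42 → 3 months.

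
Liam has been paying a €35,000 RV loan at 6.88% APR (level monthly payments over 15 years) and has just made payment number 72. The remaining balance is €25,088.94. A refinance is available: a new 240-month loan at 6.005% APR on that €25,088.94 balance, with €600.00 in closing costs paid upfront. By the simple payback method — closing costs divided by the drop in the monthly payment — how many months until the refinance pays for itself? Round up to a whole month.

5 months

Current payment = 35,000 × 6.88%/12 / (1 − (1+0.0057333)^−180) = €312.25.
Refinanced payment = 25,088.94 × 0.0050042 / (1 − (1+0.0050042)^−240) = €179.82.
Monthly savings = €312.25 − €179.82 = €132.43.
Break-even = €600.00 / €132.43 = 4.53 → 5 months.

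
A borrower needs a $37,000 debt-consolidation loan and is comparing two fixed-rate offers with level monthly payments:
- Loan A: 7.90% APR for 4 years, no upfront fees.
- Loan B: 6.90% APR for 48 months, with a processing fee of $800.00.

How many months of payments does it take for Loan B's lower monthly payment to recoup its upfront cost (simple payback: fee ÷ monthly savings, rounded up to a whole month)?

47 months

Loan A: at 7.90% the monthly rate is 0.0065833, so the payment is 37,000 × 0.0065833 / (1 − 1.0065833^−48) = $901.54.
Loan B: monthly rate = 6.9%/12 = 0.0057500; payment = 37,000 × 0.0057500 / (1 − (1+0.0057500)^−48) = $884.30.
Monthly savings = $901.54 − $884.30 = $17.24.
Break-even = $800.00 / $17.24 = 46.40 → 47 months.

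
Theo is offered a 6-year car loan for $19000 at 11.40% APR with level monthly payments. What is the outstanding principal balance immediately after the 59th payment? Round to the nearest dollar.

With monthly rate i = 11.4%/12 = 0.0095000, the balance after k of n payments is P · [(1+i)^n − (1+i)^k] / [(1+i)^n − 1].
(1+0.0095000)^72 = 1.97540103 and (1+0.0095000)^59 = 1.74692023, so the balance is 19,000 × (1.97540103 − 1.74692023) / (1.97540103 − 1) = $4,450.62.

$4,451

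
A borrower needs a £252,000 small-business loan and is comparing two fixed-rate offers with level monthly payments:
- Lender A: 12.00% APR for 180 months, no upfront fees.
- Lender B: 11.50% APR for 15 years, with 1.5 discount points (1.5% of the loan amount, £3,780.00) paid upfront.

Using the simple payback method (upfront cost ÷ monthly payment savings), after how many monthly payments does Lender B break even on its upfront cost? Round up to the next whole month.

Lender A: monthly rate = 12%/12 = 0.0100000; payment = 252,000 × 0.0100000 / (1 − (1+0.0100000)^−180) = £3,024.42.
Lender B: monthly rate = 11.5%/12 = 0.0095833; payment = 252,000 × 0.0095833 / (1 − (1+0.0095833)^−180) = £2,943.84.
Monthly savings = £3,024.42 − £2,943.84 = £80.58.
Break-even = £3,780.00 / £80.58 = 46.91 → 47 months.

47 months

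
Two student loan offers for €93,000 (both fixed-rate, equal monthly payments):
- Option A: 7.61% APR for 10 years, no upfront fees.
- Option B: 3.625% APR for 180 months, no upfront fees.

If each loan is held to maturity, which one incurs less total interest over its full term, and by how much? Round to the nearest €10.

Option A: monthly rate = 7.61%/12 = 0.0063417; payment = 93,000 × 0.0063417 / (1 − (1+0.0063417)^−120) = €1,109.27.
Total interest on Option A = 120 × €1,109.27 − €93,000 = €40,112.40.
Option B: at 3.625% the monthly rate is 0.0030208, so the payment is 93,000 × 0.0030208 / (1 − 1.0030208^−180) = €670.56.
Total interest on Option B = 180 × €670.56 − €93,000 = €27,700.80.
Option B is lower by €12,411.60.

Option B by €12,410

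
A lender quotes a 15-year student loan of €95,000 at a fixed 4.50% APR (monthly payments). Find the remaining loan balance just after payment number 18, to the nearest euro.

With monthly rate i = 4.5%/12 = 0.0037500, the balance after k of n payments is P · [(1+i)^n − (1+i)^k] / [(1+i)^n − 1].
(1+0.0037500)^180 = 1.96155501 and (1+0.0037500)^18 = 1.06969521, so the balance is 95,000 × (1.96155501 − 1.06969521) / (1.96155501 − 1) = €88,114.23.

€88,114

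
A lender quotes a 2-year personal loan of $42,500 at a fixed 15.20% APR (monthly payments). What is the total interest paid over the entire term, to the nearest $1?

Monthly rate = 15.2%/12 = 0.0126667; payment = 42,500 × 0.0126667 / (1 − (1+0.0126667)^−24) = $2,064.72.
Total paid = 24 × $2,064.72 = $49,553.28; interest = $49,553.28 − $42,500 = $7,053.28.

$7,053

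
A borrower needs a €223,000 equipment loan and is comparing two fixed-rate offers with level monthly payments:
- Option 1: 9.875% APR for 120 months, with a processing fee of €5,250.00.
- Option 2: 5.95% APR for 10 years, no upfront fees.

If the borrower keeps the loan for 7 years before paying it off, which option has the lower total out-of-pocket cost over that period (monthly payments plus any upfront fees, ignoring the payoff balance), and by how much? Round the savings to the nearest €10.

Option 2 by €44,010

Option 1: monthly rate = 9.875%/12 = 0.0082292; payment = 223,000 × 0.0082292 / (1 − (1+0.0082292)^−120) = €2,931.55.
Option 2: at 5.95% the monthly rate is 0.0049583, so the payment is 223,000 × 0.0049583 / (1 − 1.0049583^−120) = €2,470.16.
Over 84 months: Option 1 costs 84 × €2,931.55 + €5,250.00 = €251,500.20; Option 2 costs 84 × €2,470.16 = €207,493.44.
Option 2 is cheaper by €251,500.20 − €207,493.44 = €44,006.76.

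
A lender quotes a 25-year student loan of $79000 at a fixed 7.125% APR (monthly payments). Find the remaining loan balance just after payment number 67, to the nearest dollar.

With monthly rate i = 7.125%/12 = 0.0059375, the balance after k of n payments is P · [(1+i)^n − (1+i)^k] / [(1+i)^n − 1].
(1+0.0059375)^300 = 5.90608251 and (1+0.0059375)^67 = 1.48681485, so the balance is 79,000 × (5.90608251 − 1.48681485) / (5.90608251 − 1) = $71,161.08.

$71,161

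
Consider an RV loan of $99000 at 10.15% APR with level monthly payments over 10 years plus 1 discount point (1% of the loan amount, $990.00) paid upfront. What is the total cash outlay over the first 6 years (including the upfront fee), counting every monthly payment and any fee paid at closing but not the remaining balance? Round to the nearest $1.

$95,780

At 10.15% the monthly rate is 0.0084583, so the payment is 99,000 × 0.0084583 / (1 − 1.0084583^−120) = $1,316.53.
Total outlay = 72 × $1,316.53 + $990.00 = $95,780.16.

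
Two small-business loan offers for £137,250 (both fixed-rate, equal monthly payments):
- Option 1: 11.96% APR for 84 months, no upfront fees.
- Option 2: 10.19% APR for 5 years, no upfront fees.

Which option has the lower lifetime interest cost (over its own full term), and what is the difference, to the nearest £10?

Option 2 by £27,530

Option 1: at 11.96% the monthly rate is 0.0099667, so the payment is 137,250 × 0.0099667 / (1 − 1.0099667^−84) = £2,419.90.
Total interest on Option 1 = 84 × £2,419.90 − £137,250 = £66,021.60.
Option 2: monthly rate = 10.19%/12 = 0.0084917; payment = 137,250 × 0.0084917 / (1 − (1+0.0084917)^−60) = £2,929.00.
Total interest on Option 2 = 60 × £2,929.00 − £137,250 = £38,490.00.
Option 2 is lower by £27,531.60.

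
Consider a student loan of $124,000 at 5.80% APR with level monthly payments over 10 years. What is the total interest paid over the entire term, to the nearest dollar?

At 5.80% the monthly rate is 0.0048333, so the payment is 124,000 × 0.0048333 / (1 − 1.0048333^−120) = $1,364.23.
Total paid = 120 × $1,364.23 = $163,707.60; interest = $163,707.60 − $124,000 = $39,707.60.

$39,708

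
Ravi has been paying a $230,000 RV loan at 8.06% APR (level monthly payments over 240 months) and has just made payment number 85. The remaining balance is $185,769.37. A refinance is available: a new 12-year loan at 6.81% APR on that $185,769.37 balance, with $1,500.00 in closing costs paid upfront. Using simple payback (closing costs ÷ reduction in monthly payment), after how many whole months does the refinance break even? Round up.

37 months

Current payment = 230,000 × 8.06%/12 / (1 − (1+0.0067167)^−240) = $1,932.41.
Refinanced payment = 185,769.37 × 0.0056750 / (1 − (1+0.0056750)^−144) = $1,891.65.
Monthly savings = $1,932.41 − $1,891.65 = $40.76.
Break-even = $1,500.00 / $40.76 = 36.80 → 37 months.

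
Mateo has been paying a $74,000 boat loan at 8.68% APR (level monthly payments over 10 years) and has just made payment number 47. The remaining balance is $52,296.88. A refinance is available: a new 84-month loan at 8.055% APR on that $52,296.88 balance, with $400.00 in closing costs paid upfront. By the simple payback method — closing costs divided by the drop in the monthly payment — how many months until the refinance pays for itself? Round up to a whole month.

Current payment = 74,000 × 8.68%/12 / (1 − (1+0.0072333)^−120) = $924.63.
Refinanced payment = 52,296.88 × 0.0067125 / (1 − (1+0.0067125)^−84) = $816.54.
Monthly savings = $924.63 − $816.54 = $108.09.
Break-even = $400.00 / $108.09 = 3.70 → 4 months.

4 months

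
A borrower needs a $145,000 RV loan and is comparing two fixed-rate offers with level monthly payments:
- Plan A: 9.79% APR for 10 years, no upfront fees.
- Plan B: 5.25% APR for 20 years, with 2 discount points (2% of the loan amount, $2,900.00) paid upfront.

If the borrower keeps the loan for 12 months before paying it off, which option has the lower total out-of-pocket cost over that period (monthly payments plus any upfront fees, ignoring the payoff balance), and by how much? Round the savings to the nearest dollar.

Plan A: monthly rate = 9.79%/12 = 0.0081583; payment = 145,000 × 0.0081583 / (1 − (1+0.0081583)^−120) = $1,899.36.
Plan B: at 5.25% the monthly rate is 0.0043750, so the payment is 145,000 × 0.0043750 / (1 − 1.0043750^−240) = $977.07.
Over 12 months: Plan A costs 12 × $1,899.36 = $22,792.32; Plan B costs 12 × $977.07 + $2,900.00 = $14,624.84.
Plan B is cheaper by $22,792.32 − $14,624.84 = $8,167.48.

Plan B by $8,167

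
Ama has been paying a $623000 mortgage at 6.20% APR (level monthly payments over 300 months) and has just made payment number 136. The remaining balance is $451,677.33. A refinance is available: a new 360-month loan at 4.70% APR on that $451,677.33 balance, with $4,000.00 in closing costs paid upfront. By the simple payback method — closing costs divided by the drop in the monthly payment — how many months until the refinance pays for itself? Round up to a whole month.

3 months

Current payment = 623,000 × 6.2%/12 / (1 − (1+0.0051667)^−300) = $4,090.51.
Refinanced payment = 451,677.33 × 0.0039167 / (1 − (1+0.0039167)^−360) = $2,342.57.
Monthly savings = $4,090.51 − $2,342.57 = $1,747.94.
Break-even = $4,000.00 / $1,747.94 = 2.29 → 3 months.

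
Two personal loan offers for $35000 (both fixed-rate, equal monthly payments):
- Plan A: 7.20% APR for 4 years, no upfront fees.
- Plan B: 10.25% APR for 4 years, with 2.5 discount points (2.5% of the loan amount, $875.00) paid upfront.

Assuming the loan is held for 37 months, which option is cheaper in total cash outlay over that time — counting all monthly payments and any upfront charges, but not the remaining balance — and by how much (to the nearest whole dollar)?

Plan A: monthly rate = 7.2%/12 = 0.0060000; payment = 35,000 × 0.0060000 / (1 − (1+0.0060000)^−48) = $841.37.
Plan B: at 10.25% the monthly rate is 0.0085417, so the payment is 35,000 × 0.0085417 / (1 − 1.0085417^−48) = $891.90.
Over 37 months: Plan A costs 37 × $841.37 = $31,130.69; Plan B costs 37 × $891.90 + $875.00 = $33,875.30.
Plan A is cheaper by $33,875.30 − $31,130.69 = $2,744.61.

Plan A by $2,745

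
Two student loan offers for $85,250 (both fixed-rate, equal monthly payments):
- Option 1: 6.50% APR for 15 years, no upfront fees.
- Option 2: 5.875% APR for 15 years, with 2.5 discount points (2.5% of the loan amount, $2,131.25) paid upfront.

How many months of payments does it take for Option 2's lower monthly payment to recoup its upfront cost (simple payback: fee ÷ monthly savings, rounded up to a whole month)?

Option 1: monthly rate = 6.5%/12 = 0.0054167; payment = 85,250 × 0.0054167 / (1 − (1+0.0054167)^−180) = $742.62.
Option 2: monthly rate = 5.875%/12 = 0.0048958; payment = 85,250 × 0.0048958 / (1 − (1+0.0048958)^−180) = $713.64.
Monthly savings = $742.62 − $713.64 = $28.98.
Break-even = $2,131.25 / $28.98 = 73.54 → 74 months.

74 months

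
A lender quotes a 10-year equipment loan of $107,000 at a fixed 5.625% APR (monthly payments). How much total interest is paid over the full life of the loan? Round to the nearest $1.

At 5.625% the monthly rate is 0.0046875, so the payment is 107,000 × 0.0046875 / (1 − 1.0046875^−120) = $1,167.87.
Total paid = 120 × $1,167.87 = $140,144.40; interest = $140,144.40 − $107,000 = $33,144.40.

$33,144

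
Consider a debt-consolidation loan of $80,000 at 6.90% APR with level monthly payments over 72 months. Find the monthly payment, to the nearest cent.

Monthly rate = 6.9%/12 = 0.0057500; payment = 80,000 × 0.0057500 / (1 − (1+0.0057500)^−72) = $1,360.08.

$1,360.08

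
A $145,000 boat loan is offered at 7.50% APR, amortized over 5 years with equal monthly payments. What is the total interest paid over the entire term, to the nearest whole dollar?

Monthly rate = 7.5%/12 = 0.0062500; payment = 145,000 × 0.0062500 / (1 − (1+0.0062500)^−60) = $2,905.50.
Total paid = 60 × $2,905.50 = $174,330.00; interest = $174,330.00 − $145,000 = $29,330.00.

$29,330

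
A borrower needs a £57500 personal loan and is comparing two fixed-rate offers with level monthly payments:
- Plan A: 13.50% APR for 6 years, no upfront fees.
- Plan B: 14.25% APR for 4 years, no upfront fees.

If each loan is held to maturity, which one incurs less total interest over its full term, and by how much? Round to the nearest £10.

Plan B by £8,440

Plan A: at 13.50% the monthly rate is 0.0112500, so the payment is 57,500 × 0.0112500 / (1 − 1.0112500^−72) = £1,169.49.
Total interest on Plan A = 72 × £1,169.49 − £57,500 = £26,703.28.
Plan B: at 14.25% the monthly rate is 0.0118750, so the payment is 57,500 × 0.0118750 / (1 − 1.0118750^−48) = £1,578.49.
Total interest on Plan B = 48 × £1,578.49 − £57,500 = £18,267.52.
Plan B is lower by £8,435.76.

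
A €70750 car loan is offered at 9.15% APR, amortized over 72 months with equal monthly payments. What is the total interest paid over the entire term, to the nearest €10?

€21,450

At 9.15% the monthly rate is 0.0076250, so the payment is 70,750 × 0.0076250 / (1 − 1.0076250^−72) = €1,280.58.
Total paid = 72 × €1,280.58 = €92,201.76; interest = €92,201.76 − €70,750 = €21,451.76.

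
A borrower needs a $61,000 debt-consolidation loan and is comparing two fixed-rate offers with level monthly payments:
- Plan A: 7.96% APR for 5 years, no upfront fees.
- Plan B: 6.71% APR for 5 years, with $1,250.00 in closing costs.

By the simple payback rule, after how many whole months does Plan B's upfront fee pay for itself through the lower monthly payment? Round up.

Plan A: at 7.96% the monthly rate is 0.0066333, so the payment is 61,000 × 0.0066333 / (1 − 1.0066333^−60) = $1,235.69.
Plan B: at 6.71% the monthly rate is 0.0055917, so the payment is 61,000 × 0.0055917 / (1 − 1.0055917^−60) = $1,199.54.
Monthly savings = $1,235.69 − $1,199.54 = $36.15.
Break-even = $1,250.00 / $36.15 = 34.58 → 35 months.

35 months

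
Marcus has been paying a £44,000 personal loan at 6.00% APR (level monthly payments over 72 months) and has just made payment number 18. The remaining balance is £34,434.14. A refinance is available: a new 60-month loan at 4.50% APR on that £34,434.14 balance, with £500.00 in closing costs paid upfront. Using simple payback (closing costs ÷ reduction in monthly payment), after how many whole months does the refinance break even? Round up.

6 months

Current payment = 44,000 × 6%/12 / (1 − (1+0.0050000)^−72) = £729.21.
Refinanced payment = 34,434.14 × 0.0037500 / (1 − (1+0.0037500)^−60) = £641.96.
Monthly savings = £729.21 − £641.96 = £87.25.
Break-even = £500.00 / £87.25 = 5.73 → 6 months.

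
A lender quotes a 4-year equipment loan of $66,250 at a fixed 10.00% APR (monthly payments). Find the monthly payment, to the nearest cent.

$1,680.27

Monthly rate = 10%/12 = 0.0083333; payment = 66,250 × 0.0083333 / (1 − (1+0.0083333)^−48) = $1,680.27.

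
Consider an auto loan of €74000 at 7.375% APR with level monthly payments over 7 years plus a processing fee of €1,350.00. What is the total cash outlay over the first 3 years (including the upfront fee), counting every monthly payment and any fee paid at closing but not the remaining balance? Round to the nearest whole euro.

€42,047

Monthly rate = 7.375%/12 = 0.0061458; payment = 74,000 × 0.0061458 / (1 − (1+0.0061458)^−84) = €1,130.47.
Total outlay = 36 × €1,130.47 + €1,350.00 = €42,046.92.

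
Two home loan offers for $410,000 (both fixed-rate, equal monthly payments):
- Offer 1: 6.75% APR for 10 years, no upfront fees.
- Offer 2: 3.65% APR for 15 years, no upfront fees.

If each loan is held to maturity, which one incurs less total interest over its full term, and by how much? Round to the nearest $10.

Offer 2 by $31,900

Offer 1: monthly rate = 6.75%/12 = 0.0056250; payment = 410,000 × 0.0056250 / (1 − (1+0.0056250)^−120) = $4,707.79.
Total interest on Offer 1 = 120 × $4,707.79 − $410,000 = $154,934.80.
Offer 2: monthly rate = 3.65%/12 = 0.0030417; payment = 410,000 × 0.0030417 / (1 − (1+0.0030417)^−180) = $2,961.31.
Total interest on Offer 2 = 180 × $2,961.31 − $410,000 = $123,035.80.
Offer 2 is lower by $31,899.00.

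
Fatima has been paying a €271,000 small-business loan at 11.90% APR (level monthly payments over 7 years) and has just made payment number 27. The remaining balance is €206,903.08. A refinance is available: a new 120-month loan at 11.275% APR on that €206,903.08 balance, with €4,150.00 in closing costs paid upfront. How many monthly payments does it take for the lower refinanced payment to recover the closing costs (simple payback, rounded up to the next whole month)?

Current payment = 271,000 × 11.9%/12 / (1 − (1+0.0099167)^−84) = €4,769.41.
Refinanced payment = 206,903.08 × 0.0093958 / (1 − (1+0.0093958)^−120) = €2,882.39.
Monthly savings = €4,769.41 − €2,882.39 = €1,887.02.
Break-even = €4,150.00 / €1,887.02 = 2.20 → 3 months.

3 months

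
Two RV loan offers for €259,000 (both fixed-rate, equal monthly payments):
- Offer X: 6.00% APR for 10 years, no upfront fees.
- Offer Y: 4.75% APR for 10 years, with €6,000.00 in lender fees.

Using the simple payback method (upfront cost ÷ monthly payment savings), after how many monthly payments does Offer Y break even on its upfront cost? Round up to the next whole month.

38 months

Offer X: monthly rate = 6%/12 = 0.0050000; payment = 259,000 × 0.0050000 / (1 − (1+0.0050000)^−120) = €2,875.43.
Offer Y: at 4.75% the monthly rate is 0.0039583, so the payment is 259,000 × 0.0039583 / (1 − 1.0039583^−120) = €2,715.56.
Monthly savings = €2,875.43 − €2,715.56 = €159.87.
Break-even = €6,000.00 / €159.87 = 37.53 → 38 months.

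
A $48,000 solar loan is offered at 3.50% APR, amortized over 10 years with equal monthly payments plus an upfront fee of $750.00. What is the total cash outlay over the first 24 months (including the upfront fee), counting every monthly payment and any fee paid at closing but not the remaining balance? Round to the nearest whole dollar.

Monthly rate = 3.5%/12 = 0.0029167; payment = 48,000 × 0.0029167 / (1 − (1+0.0029167)^−120) = $474.65.
Total outlay = 24 × $474.65 + $750.00 = $12,141.60.

$12,142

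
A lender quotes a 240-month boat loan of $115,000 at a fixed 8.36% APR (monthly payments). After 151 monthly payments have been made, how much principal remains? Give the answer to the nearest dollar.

$65,355

With monthly rate i = 8.36%/12 = 0.0069667, the balance after k of n payments is P · [(1+i)^n − (1+i)^k] / [(1+i)^n − 1].
(1+0.0069667)^240 = 5.29203456 and (1+0.0069667)^151 = 2.85285215, so the balance is 115,000 × (5.29203456 − 2.85285215) / (5.29203456 − 1) = $65,355.01.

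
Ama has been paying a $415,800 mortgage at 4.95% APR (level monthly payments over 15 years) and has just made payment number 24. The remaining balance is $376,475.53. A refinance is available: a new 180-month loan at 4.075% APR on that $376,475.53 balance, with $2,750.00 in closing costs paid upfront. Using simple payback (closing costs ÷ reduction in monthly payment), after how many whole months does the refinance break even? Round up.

Current payment = 415,800 × 4.95%/12 / (1 − (1+0.0041250)^−180) = $3,277.30.
Refinanced payment = 376,475.53 × 0.0033958 / (1 − (1+0.0033958)^−180) = $2,798.91.
Monthly savings = $3,277.30 − $2,798.91 = $478.39.
Break-even = $2,750.00 / $478.39 = 5.75 → 6 months.

6 months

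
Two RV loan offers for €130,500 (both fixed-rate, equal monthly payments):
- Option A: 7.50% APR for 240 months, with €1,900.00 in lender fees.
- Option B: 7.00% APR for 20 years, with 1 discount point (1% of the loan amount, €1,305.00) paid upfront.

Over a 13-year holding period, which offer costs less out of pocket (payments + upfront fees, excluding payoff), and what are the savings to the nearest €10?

Option A: monthly rate = 7.5%/12 = 0.0062500; payment = 130,500 × 0.0062500 / (1 − (1+0.0062500)^−240) = €1,051.30.
Option B: at 7.00% the monthly rate is 0.0058333, so the payment is 130,500 × 0.0058333 / (1 − 1.0058333^−240) = €1,011.77.
Over 156 months: Option A costs 156 × €1,051.30 + €1,900.00 = €165,902.80; Option B costs 156 × €1,011.77 + €1,305.00 = €159,141.12.
Option B is cheaper by €165,902.80 − €159,141.12 = €6,761.68.

Option B by €6,760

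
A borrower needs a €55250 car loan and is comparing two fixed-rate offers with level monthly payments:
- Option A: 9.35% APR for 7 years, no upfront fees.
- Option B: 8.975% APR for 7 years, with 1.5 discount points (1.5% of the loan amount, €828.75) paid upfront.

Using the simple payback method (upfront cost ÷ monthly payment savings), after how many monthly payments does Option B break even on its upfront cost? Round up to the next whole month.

79 months

Option A: monthly rate = 9.35%/12 = 0.0077917; payment = 55,250 × 0.0077917 / (1 − (1+0.0077917)^−84) = €898.77.
Option B: monthly rate = 8.975%/12 = 0.0074792; payment = 55,250 × 0.0074792 / (1 − (1+0.0074792)^−84) = €888.22.
Monthly savings = €898.77 − €888.22 = €10.55.
Break-even = €828.75 / €10.55 = 78.55 → 79 months.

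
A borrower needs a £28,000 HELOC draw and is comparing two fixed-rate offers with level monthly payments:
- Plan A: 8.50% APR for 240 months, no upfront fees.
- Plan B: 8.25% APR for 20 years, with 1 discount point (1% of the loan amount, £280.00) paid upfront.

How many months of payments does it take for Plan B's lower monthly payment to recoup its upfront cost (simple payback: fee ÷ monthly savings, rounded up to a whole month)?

64 months

Plan A: monthly rate = 8.5%/12 = 0.0070833; payment = 28,000 × 0.0070833 / (1 − (1+0.0070833)^−240) = £242.99.
Plan B: at 8.25% the monthly rate is 0.0068750, so the payment is 28,000 × 0.0068750 / (1 − 1.0068750^−240) = £238.58.
Monthly savings = £242.99 − £238.58 = £4.41.
Break-even = £280.00 / £4.41 = 63.49 → 64 months.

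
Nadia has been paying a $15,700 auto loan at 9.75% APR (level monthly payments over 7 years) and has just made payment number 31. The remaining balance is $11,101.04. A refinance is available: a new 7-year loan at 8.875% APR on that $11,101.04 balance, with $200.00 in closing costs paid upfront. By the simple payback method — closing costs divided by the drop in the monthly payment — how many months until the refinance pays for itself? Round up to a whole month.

3 months

Current payment = 15,700 × 9.75%/12 / (1 − (1+0.0081250)^−84) = $258.62.
Refinanced payment = 11,101.04 × 0.0073958 / (1 − (1+0.0073958)^−84) = $177.90.
Monthly savings = $258.62 − $177.90 = $80.72.
Break-even = $200.00 / $80.72 = 2.48 → 3 months.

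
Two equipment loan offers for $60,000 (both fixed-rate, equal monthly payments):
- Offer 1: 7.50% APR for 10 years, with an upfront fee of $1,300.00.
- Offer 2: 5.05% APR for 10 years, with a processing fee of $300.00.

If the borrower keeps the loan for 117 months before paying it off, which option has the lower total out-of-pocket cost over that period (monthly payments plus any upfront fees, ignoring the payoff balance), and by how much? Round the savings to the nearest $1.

Offer 1: monthly rate = 7.5%/12 = 0.0062500; payment = 60,000 × 0.0062500 / (1 − (1+0.0062500)^−120) = $712.21.
Offer 2: monthly rate = 5.05%/12 = 0.0042083; payment = 60,000 × 0.0042083 / (1 − (1+0.0042083)^−120) = $637.86.
Over 117 months: Offer 1 costs 117 × $712.21 + $1,300.00 = $84,628.57; Offer 2 costs 117 × $637.86 + $300.00 = $74,929.62.
Offer 2 is cheaper by $84,628.57 − $74,929.62 = $9,698.95.

Offer 2 by $9,699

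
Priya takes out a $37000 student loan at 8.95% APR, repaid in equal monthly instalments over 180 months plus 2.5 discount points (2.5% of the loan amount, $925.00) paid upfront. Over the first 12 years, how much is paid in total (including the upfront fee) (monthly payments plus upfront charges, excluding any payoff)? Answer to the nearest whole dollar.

Monthly rate = 8.95%/12 = 0.0074583; payment = 37,000 × 0.0074583 / (1 − (1+0.0074583)^−180) = $374.18.
Total outlay = 144 × $374.18 + $925.00 = $54,806.92.

$54,807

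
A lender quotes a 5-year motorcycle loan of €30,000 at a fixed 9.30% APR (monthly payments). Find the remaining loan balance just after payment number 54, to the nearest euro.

With monthly rate i = 9.3%/12 = 0.0077500, the balance after k of n payments is P · [(1+i)^n − (1+i)^k] / [(1+i)^n − 1].
(1+0.0077500)^60 = 1.58916287 and (1+0.0077500)^54 = 1.51723051, so the balance is 30,000 × (1.58916287 − 1.51723051) / (1.58916287 − 1) = €3,662.77.

€3,663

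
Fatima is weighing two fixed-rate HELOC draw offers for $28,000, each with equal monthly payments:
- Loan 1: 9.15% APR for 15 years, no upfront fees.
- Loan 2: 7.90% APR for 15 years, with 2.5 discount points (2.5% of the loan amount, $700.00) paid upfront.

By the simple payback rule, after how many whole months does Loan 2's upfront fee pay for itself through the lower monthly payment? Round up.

35 months

Loan 1: at 9.15% the monthly rate is 0.0076250, so the payment is 28,000 × 0.0076250 / (1 − 1.0076250^−180) = $286.50.
Loan 2: at 7.90% the monthly rate is 0.0065833, so the payment is 28,000 × 0.0065833 / (1 − 1.0065833^−180) = $265.97.
Monthly savings = $286.50 − $265.97 = $20.53.
Break-even = $700.00 / $20.53 = 34.10 → 35 months.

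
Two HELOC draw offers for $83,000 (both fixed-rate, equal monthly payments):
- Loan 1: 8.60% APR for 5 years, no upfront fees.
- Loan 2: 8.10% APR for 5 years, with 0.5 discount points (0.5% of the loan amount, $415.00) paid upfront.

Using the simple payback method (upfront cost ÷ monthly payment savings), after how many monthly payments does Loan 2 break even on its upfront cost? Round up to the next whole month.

21 months

Loan 1: monthly rate = 8.6%/12 = 0.0071667; payment = 83,000 × 0.0071667 / (1 − (1+0.0071667)^−60) = $1,706.88.
Loan 2: monthly rate = 8.1%/12 = 0.0067500; payment = 83,000 × 0.0067500 / (1 − (1+0.0067500)^−60) = $1,686.92.
Monthly savings = $1,706.88 − $1,686.92 = $19.96.
Break-even = $415.00 / $19.96 = 20.79 → 21 months.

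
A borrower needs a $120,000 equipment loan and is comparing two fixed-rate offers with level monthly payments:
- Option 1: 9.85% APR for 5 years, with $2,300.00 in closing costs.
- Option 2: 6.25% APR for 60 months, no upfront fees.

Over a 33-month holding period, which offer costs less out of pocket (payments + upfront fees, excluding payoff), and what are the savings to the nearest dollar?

Option 2 by $9,127

Option 1: monthly rate = 9.85%/12 = 0.0082083; payment = 120,000 × 0.0082083 / (1 − (1+0.0082083)^−60) = $2,540.80.
Option 2: at 6.25% the monthly rate is 0.0052083, so the payment is 120,000 × 0.0052083 / (1 − 1.0052083^−60) = $2,333.91.
Over 33 months: Option 1 costs 33 × $2,540.80 + $2,300.00 = $86,146.40; Option 2 costs 33 × $2,333.91 = $77,019.03.
Option 2 is cheaper by $86,146.40 − $77,019.03 = $9,127.37.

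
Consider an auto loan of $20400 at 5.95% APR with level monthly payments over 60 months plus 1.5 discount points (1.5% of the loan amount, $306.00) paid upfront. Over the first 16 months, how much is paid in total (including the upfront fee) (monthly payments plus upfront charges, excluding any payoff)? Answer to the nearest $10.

$6,610

At 5.95% the monthly rate is 0.0049583, so the payment is 20,400 × 0.0049583 / (1 − 1.0049583^−60) = $393.92.
Total outlay = 16 × $393.92 + $306.00 = $6,608.72.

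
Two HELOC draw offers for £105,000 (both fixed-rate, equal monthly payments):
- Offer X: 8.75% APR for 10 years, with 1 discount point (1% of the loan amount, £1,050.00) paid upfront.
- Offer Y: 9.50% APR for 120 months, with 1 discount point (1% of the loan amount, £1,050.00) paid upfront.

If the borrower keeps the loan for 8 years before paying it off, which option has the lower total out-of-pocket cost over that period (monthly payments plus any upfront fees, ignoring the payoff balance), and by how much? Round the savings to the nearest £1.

Offer X: at 8.75% the monthly rate is 0.0072917, so the payment is 105,000 × 0.0072917 / (1 − 1.0072917^−120) = £1,315.93.
Offer Y: monthly rate = 9.5%/12 = 0.0079167; payment = 105,000 × 0.0079167 / (1 − (1+0.0079167)^−120) = £1,358.67.
Over 96 months: Offer X costs 96 × £1,315.93 + £1,050.00 = £127,379.28; Offer Y costs 96 × £1,358.67 + £1,050.00 = £131,482.32.
Offer X is cheaper by £131,482.32 − £127,379.28 = £4,103.04.

Offer X by £4,103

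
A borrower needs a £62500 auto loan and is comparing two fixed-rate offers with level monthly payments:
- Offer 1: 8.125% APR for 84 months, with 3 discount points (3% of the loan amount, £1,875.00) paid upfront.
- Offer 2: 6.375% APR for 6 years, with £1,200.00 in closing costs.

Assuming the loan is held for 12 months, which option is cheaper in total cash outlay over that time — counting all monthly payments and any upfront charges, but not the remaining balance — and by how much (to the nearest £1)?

Offer 1 by £151

Offer 1: at 8.125% the monthly rate is 0.0067708, so the payment is 62,500 × 0.0067708 / (1 − 1.0067708^−84) = £978.04.
Offer 2: monthly rate = 6.375%/12 = 0.0053125; payment = 62,500 × 0.0053125 / (1 − (1+0.0053125)^−72) = £1,046.90.
Over 12 months: Offer 1 costs 12 × £978.04 + £1,875.00 = £13,611.48; Offer 2 costs 12 × £1,046.90 + £1,200.00 = £13,762.80.
Offer 1 is cheaper by £13,762.80 − £13,611.48 = £151.32.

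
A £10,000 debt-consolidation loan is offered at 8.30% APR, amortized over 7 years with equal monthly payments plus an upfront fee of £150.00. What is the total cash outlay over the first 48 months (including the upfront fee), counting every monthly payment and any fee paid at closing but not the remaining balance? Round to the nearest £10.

£7,700

Monthly rate = 8.3%/12 = 0.0069167; payment = 10,000 × 0.0069167 / (1 − (1+0.0069167)^−84) = £157.36.
Total outlay = 48 × £157.36 + £150.00 = £7,703.28.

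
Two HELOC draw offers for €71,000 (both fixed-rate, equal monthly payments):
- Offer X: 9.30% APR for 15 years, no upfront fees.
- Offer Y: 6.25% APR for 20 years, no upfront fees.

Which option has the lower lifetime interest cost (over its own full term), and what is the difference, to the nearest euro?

Offer X: monthly rate = 9.3%/12 = 0.0077500; payment = 71,000 × 0.0077500 / (1 − (1+0.0077500)^−180) = €732.86.
Total interest on Offer X = 180 × €732.86 − €71,000 = €60,914.80.
Offer Y: at 6.25% the monthly rate is 0.0052083, so the payment is 71,000 × 0.0052083 / (1 − 1.0052083^−240) = €518.96.
Total interest on Offer Y = 240 × €518.96 − €71,000 = €53,550.40.
Offer Y is lower by €7,364.40.

Offer Y by €7,364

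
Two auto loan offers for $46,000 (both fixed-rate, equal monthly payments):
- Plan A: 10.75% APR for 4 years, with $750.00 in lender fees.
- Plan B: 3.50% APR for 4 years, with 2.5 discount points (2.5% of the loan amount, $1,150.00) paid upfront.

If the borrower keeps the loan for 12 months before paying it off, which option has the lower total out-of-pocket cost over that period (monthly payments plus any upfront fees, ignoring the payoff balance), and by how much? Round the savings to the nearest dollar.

Plan B by $1,459

Plan A: monthly rate = 10.75%/12 = 0.0089583; payment = 46,000 × 0.0089583 / (1 − (1+0.0089583)^−48) = $1,183.32.
Plan B: monthly rate = 3.5%/12 = 0.0029167; payment = 46,000 × 0.0029167 / (1 − (1+0.0029167)^−48) = $1,028.38.
Over 12 months: Plan A costs 12 × $1,183.32 + $750.00 = $14,949.84; Plan B costs 12 × $1,028.38 + $1,150.00 = $13,490.56.
Plan B is cheaper by $14,949.84 − $13,490.56 = $1,459.28.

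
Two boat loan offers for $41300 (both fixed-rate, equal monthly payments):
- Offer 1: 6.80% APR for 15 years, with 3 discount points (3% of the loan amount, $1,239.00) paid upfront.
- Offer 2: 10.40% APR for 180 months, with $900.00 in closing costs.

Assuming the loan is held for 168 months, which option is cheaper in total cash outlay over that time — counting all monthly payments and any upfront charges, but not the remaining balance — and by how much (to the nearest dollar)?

Offer 1 by $14,337

Offer 1: at 6.80% the monthly rate is 0.0056667, so the payment is 41,300 × 0.0056667 / (1 − 1.0056667^−180) = $366.61.
Offer 2: monthly rate = 10.4%/12 = 0.0086667; payment = 41,300 × 0.0086667 / (1 − (1+0.0086667)^−180) = $453.97.
Over 168 months: Offer 1 costs 168 × $366.61 + $1,239.00 = $62,829.48; Offer 2 costs 168 × $453.97 + $900.00 = $77,166.96.
Offer 1 is cheaper by $77,166.96 − $62,829.48 = $14,337.48.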